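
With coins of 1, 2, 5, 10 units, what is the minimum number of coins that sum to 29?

Greedy: take as many of the largest coin as possible, then repeat with the remainder.
29 − 2×10→9 − 1×5→4 − 2×2→0
Total coins = 2 + 1 + 2 = 5

5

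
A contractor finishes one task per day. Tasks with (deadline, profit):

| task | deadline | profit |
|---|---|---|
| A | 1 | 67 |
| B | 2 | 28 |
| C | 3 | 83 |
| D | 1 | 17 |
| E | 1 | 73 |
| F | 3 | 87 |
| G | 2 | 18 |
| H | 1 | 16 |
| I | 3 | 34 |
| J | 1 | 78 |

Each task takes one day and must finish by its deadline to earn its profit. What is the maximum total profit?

Take jobs in profit order; each goes to the latest open slot no later than its deadline.
Profit order: F=87 C=83 J=78 E=73 A=67 I=34 B=28 G=18 D=17 H=16
Assign: F→slot 3, C→slot 2, J→slot 1, E skipped, A skipped, I skipped, B skipped, G skipped, D skipped, H skipped.
Slots: [1:J] [2:C] [3:F]
Profit = 78 + 83 + 87 = 248

248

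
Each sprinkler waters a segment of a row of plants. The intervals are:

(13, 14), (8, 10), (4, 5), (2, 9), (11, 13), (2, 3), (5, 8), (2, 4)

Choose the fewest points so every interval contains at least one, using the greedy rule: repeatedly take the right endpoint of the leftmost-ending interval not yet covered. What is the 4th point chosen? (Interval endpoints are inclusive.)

Sort by right endpoint; whenever an interval is uncovered, place a point at its right end.
By right end: [2,3]  [2,4]  [4,5]  [5,8]  [2,9]  [8,10]  [11,13]  [13,14]
[2,3] uncovered → point at 3; [4,5] uncovered → point at 5; [8,10] uncovered → point at 10; [11,13] uncovered → point at 13.
Points: 3, 5, 10, 13 (4 total).

13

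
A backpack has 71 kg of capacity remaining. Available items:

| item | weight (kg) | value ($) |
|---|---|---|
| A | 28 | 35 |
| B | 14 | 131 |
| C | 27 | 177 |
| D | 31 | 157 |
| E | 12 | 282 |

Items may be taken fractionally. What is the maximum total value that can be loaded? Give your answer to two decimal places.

Ratios (sorted): E 23.50, B 9.36, C 6.56, D 5.06, A 1.25
take E (12 @ 282); take B (14 @ 131); take C (27 @ 177); take 18/31 of D → 91.16. Capacity used 71/71.
Total value = 681.16

681.16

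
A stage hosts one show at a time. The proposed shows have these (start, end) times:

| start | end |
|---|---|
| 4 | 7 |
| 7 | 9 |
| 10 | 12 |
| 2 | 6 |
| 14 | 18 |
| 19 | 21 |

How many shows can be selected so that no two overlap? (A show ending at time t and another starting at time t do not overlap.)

By end time: (2,6), (4,7), (7,9), (10,12), (14,18), (19,21).
Pick (2,6); next start ≥ 6 → (7,9); next start ≥ 9 → (10,12); next start ≥ 12 → (14,18); next start ≥ 18 → (19,21).
Selected 5 shows.

5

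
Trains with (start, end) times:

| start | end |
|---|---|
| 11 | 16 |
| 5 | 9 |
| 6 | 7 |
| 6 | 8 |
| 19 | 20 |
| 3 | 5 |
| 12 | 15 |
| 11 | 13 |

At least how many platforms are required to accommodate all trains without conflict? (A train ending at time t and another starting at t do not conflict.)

Events (time:±→running): 3:+→1 5:-→0 5:+→1 6:+→2 6:+→3 … peak 3.

3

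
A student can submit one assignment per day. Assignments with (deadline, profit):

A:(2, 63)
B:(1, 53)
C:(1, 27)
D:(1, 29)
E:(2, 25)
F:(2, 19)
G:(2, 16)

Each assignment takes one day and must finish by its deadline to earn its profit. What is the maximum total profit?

Take jobs in profit order; each goes to the latest open slot no later than its deadline.
Profit order: A=63 B=53 D=29 C=27 E=25 F=19 G=16
Assign: A→slot 2, B→slot 1, D skipped, C skipped, E skipped, F skipped, G skipped.
Slots: [1:B] [2:A]
Profit = 53 + 63 = 116

116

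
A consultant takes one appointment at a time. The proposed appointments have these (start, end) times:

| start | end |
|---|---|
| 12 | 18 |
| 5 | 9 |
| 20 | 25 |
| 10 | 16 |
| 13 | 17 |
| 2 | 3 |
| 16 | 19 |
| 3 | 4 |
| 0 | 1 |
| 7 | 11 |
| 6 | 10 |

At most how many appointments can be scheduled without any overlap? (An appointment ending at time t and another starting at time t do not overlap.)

7

Sorted by end: (0,1)  (2,3)  (3,4)  (5,9)  (6,10)  (7,11)  (10,16)  (13,17)  (12,18)  (16,19)  (20,25)
take (0,1); take (2,3); take (3,4); take (5,9); skip (6,10); skip (7,11); take (10,16); take (16,19); take (20,25).
Selected 7 appointments.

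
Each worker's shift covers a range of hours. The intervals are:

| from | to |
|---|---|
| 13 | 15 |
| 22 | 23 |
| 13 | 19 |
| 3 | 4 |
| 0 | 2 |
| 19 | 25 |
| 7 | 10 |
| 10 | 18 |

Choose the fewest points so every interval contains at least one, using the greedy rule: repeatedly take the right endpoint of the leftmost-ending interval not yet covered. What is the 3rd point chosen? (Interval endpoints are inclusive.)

Sort by right endpoint; whenever an interval is uncovered, place a point at its right end.
Sorted: [0,2] [3,4] [7,10] [13,15] [10,18] [13,19] [22,23] [19,25]
{[0,2]} hit by 2; {[3,4]} hit by 4; {[7,10]} hit by 10; {[13,15],[10,18],[13,19]} hit by 15; {[22,23],[19,25]} hit by 23.
Points: 2, 4, 10, 15, 23 (5 total).

10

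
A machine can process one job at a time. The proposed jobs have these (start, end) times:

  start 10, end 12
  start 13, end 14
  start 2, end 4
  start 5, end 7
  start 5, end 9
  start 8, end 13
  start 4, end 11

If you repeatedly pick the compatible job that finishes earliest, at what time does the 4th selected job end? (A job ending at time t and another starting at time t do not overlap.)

14

Sort by end time and greedily take each interval whose start is ≥ the last chosen end.
By end time: (2,4), (5,7), (5,9), (4,11), (10,12), (8,13), (13,14).
Pick (2,4); next start ≥ 4 → (5,7); next start ≥ 7 → (10,12); next start ≥ 12 → (13,14).
Selected: (2,4) (5,7) (10,12) (13,14)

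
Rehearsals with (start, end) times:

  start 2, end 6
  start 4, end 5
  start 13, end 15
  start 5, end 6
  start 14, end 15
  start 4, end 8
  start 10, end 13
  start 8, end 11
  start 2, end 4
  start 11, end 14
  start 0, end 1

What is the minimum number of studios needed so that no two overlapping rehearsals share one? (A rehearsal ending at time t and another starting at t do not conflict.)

Count concurrent intervals with a sweep; the peak is the room count.
starts: [0, 2, 2, 4, 4, 5, 8, 10, 11, 13, 14]
ends:   [1, 4, 5, 6, 6, 8, 11, 13, 14, 15, 15]
s0→1 e1→0 s2→1 s2→2 e4→1 s4→2 s4→3  — peak 3.

3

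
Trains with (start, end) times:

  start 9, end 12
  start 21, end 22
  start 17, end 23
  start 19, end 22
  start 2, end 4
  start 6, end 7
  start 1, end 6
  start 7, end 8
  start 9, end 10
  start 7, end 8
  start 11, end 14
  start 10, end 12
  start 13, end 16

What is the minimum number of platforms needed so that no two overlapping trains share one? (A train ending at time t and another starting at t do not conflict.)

The answer is the maximum number of intervals overlapping at any instant.
starts: [1, 2, 6, 7, 7, 9, 9, 10, 11, 13, 17, 19, 21]
ends:   [4, 6, 7, 8, 8, 10, 12, 12, 14, 16, 22, 22, 23]
s1→1 s2→2 e4→1 e6→0 s6→1 e7→0 s7→1 s7→2 e8→1 e8→0 s9→1 s9→2 e10→1 s10→2 s11→3  — peak 3.

3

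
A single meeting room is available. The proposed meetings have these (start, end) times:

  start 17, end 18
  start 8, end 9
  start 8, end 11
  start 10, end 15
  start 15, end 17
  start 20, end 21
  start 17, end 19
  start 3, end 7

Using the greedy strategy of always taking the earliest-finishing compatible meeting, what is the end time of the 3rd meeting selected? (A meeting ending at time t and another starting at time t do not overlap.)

Sorted by end: (3,7)  (8,9)  (8,11)  (10,15)  (15,17)  (17,18)  (17,19)  (20,21)
take (3,7); take (8,9); skip (8,11); take (10,15); take (15,17); take (17,18); skip (17,19); take (20,21).
Selected: (3,7) (8,9) (10,15) (15,17) (17,18) (20,21)

15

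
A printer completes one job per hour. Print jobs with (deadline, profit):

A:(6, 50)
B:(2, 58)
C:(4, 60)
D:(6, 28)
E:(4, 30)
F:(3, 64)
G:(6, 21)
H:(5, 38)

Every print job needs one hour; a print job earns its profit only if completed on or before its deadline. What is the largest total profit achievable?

Profit order: F=64 C=60 B=58 A=50 H=38 E=30 D=28 G=21
Assign: F→slot 3, C→slot 4, B→slot 2, A→slot 6, H→slot 5, E→slot 1, D skipped, G skipped.
Slots: [1:E] [2:B] [3:F] [4:C] [5:H] [6:A]
Profit = 30 + 58 + 64 + 60 + 38 + 50 = 300

300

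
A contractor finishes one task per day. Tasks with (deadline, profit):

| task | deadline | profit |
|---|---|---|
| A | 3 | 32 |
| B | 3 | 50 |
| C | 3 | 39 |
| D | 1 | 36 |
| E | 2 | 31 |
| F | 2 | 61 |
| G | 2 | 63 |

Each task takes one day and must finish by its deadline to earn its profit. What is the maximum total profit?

174

Sort by profit descending; place each in the latest free slot ≤ its deadline.
Profit order: G=63 F=61 B=50 C=39 D=36 A=32 E=31
Assign: G→slot 2, F→slot 1, B→slot 3, C skipped, D skipped, A skipped, E skipped.
Slots: [1:F] [2:G] [3:B]
Profit = 61 + 63 + 50 = 174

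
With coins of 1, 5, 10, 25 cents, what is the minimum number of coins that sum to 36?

3

36 − 1×25→11 − 1×10→1 − 1×1→0
Total coins = 1 + 1 + 1 = 3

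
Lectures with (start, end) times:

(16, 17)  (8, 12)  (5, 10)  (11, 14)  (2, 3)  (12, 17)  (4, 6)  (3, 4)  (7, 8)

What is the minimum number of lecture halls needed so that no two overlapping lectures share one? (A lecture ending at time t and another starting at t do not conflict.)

2

Count concurrent intervals with a sweep; the peak is the room count.
Events (time:±→running): 2:+→1 3:-→0 3:+→1 4:-→0 4:+→1 5:+→2 … peak 2.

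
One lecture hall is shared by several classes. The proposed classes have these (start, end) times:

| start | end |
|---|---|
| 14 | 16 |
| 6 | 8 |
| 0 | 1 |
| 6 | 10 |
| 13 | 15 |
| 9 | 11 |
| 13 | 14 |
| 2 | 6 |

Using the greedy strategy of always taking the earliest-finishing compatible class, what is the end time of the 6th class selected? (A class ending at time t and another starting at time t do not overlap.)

16

By end time: (0,1), (2,6), (6,8), (6,10), (9,11), (13,14), (13,15), (14,16).
Pick (0,1); next start ≥ 1 → (2,6); next start ≥ 6 → (6,8); next start ≥ 8 → (9,11); next start ≥ 11 → (13,14); next start ≥ 14 → (14,16).
Selected: (0,1) (2,6) (6,8) (9,11) (13,14) (14,16)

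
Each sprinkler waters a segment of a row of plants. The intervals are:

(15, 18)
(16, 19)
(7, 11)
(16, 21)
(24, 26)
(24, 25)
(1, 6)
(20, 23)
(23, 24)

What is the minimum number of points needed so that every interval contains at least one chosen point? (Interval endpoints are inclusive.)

5

Process intervals by earliest right end; each time one isn't hit yet, stab at its right endpoint.
Sorted: [1,6] [7,11] [15,18] [16,19] [16,21] [20,23] [23,24] [24,25] [24,26]
{[1,6]} hit by 6; {[7,11]} hit by 11; {[15,18],[16,19],[16,21]} hit by 18; {[20,23],[23,24]} hit by 23; {[24,25],[24,26]} hit by 25.
Points: 6, 11, 18, 23, 25 (5 total).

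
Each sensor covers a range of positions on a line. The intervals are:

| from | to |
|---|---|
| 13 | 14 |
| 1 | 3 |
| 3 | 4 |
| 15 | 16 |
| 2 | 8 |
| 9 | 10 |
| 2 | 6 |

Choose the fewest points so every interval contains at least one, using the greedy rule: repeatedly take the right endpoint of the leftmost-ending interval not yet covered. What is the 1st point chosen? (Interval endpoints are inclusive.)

3

By right end: [1,3]  [3,4]  [2,6]  [2,8]  [9,10]  [13,14]  [15,16]
[1,3] uncovered → point at 3; [9,10] uncovered → point at 10; [13,14] uncovered → point at 14; [15,16] uncovered → point at 16.
Points: 3, 10, 14, 16 (4 total).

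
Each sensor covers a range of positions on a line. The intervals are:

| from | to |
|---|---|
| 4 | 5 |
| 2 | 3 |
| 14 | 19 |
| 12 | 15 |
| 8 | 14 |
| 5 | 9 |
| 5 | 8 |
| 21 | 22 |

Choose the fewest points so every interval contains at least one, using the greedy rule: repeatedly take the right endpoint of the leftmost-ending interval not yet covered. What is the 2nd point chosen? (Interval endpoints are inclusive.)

Sort by right endpoint; whenever an interval is uncovered, place a point at its right end.
By right end: [2,3]  [4,5]  [5,8]  [5,9]  [8,14]  [12,15]  [14,19]  [21,22]
[2,3] uncovered → point at 3; [4,5] uncovered → point at 5; [8,14] uncovered → point at 14; [21,22] uncovered → point at 22.
Points: 3, 5, 14, 22 (4 total).

5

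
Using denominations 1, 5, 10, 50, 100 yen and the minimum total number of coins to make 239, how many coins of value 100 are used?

239 − 2×100→39 − 3×10→9 − 1×5→4 − 4×1→0
Count of 100: 2

2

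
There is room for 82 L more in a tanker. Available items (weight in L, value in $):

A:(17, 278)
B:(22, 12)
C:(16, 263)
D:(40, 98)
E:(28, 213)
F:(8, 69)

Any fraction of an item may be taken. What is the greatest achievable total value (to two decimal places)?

854.85

Order: C (263/16=16.44) > A (278/17=16.35) > F (69/8=8.62) > E (213/28=7.61) > D (98/40=2.45) > B (12/22=0.55)
Fill: take C (16 @ 263) → take A (17 @ 278) → take F (8 @ 69) → take E (28 @ 213) → take 13/40 of D → 31.85; 82/82 used.
Total value = 854.85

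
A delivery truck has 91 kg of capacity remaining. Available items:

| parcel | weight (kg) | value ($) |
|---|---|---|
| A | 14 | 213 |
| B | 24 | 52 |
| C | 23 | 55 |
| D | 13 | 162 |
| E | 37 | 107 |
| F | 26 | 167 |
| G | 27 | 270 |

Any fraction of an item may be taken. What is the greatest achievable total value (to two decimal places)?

843.81

Sort by value per unit weight and fill in that order.
Order: A (213/14=15.21) > D (162/13=12.46) > G (270/27=10.00) > F (167/26=6.42) > E (107/37=2.89) > C (55/23=2.39) > B (52/24=2.17)
Fill: take A (14 @ 213) → take D (13 @ 162) → take G (27 @ 270) → take F (26 @ 167) → take 11/37 of E → 31.81; 91/91 used.
Total value = 843.81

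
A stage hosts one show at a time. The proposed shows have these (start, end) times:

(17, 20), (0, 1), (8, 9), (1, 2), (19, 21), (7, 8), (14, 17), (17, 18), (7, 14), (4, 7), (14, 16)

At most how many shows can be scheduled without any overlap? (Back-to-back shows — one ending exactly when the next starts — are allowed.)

8

Sorted by end: (0,1)  (1,2)  (4,7)  (7,8)  (8,9)  (7,14)  (14,16)  (14,17)  (17,18)  (17,20)  (19,21)
take (0,1); take (1,2); take (4,7); take (7,8); take (8,9); take (14,16); skip (14,17); take (17,18); take (19,21).
Selected 8 shows.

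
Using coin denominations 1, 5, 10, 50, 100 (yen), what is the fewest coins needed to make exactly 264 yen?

Use the largest denomination that fits, subtract, and repeat.
264 − 2×100→64 − 1×50→14 − 1×10→4 − 4×1→0
Total coins = 2 + 1 + 1 + 4 = 8

8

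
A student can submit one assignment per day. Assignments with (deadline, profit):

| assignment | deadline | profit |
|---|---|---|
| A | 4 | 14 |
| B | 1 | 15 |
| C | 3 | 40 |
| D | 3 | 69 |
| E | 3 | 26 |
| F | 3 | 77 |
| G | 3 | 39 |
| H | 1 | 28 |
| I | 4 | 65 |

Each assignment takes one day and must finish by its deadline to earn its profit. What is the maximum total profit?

251

Profit order: F=77 D=69 I=65 C=40 G=39 H=28 E=26 B=15 A=14
Assign: F→slot 3, D→slot 2, I→slot 4, C→slot 1, G skipped, H skipped, E skipped, B skipped, A skipped.
Slots: [1:C] [2:D] [3:F] [4:I]
Profit = 40 + 69 + 77 + 65 = 251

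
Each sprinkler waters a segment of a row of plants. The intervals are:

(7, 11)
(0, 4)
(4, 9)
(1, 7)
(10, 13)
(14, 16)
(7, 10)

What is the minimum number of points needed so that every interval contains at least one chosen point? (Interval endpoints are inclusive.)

3

Process intervals by earliest right end; each time one isn't hit yet, stab at its right endpoint.
Sorted: [0,4] [1,7] [4,9] [7,10] [7,11] [10,13] [14,16]
{[0,4],[1,7],[4,9]} hit by 4; {[7,10],[7,11],[10,13]} hit by 10; {[14,16]} hit by 16.
Points: 4, 10, 16 (3 total).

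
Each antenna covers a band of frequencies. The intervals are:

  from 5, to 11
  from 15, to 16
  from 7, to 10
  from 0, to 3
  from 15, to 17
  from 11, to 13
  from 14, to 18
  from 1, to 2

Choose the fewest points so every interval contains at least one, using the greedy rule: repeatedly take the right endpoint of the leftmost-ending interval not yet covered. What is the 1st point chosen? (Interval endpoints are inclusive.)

2

Process intervals by earliest right end; each time one isn't hit yet, stab at its right endpoint.
By right end: [1,2]  [0,3]  [7,10]  [5,11]  [11,13]  [15,16]  [15,17]  [14,18]
[1,2] uncovered → point at 2; [7,10] uncovered → point at 10; [11,13] uncovered → point at 13; [15,16] uncovered → point at 16.
Points: 2, 10, 13, 16 (4 total).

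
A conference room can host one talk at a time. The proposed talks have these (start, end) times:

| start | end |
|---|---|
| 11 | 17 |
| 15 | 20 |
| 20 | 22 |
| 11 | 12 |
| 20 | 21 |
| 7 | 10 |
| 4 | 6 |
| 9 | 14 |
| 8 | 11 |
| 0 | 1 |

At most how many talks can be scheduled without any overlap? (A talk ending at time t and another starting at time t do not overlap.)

6

Greedy by earliest finish: after sorting by end time, pick each interval compatible with the last pick.
Sorted by end: (0,1)  (4,6)  (7,10)  (8,11)  (11,12)  (9,14)  (11,17)  (15,20)  (20,21)  (20,22)
take (0,1); take (4,6); take (7,10); skip (8,11); take (11,12); skip (9,14); take (15,20); take (20,21).
Selected 6 talks.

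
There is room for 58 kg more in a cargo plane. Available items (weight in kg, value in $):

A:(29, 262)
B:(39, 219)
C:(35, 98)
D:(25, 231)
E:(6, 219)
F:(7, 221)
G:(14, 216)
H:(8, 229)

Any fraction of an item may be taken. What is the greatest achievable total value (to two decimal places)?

1097.52

Greedy by value/weight ratio, highest first.
Ratios (sorted): E 36.50, F 31.57, H 28.62, G 15.43, D 9.24, A 9.03, B 5.62, C 2.80
take E (6 @ 219); take F (7 @ 221); take H (8 @ 229); take G (14 @ 216); take 23/25 of D → 212.52. Capacity used 58/58.
Total value = 1097.52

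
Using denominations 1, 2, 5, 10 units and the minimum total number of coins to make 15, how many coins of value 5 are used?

Use the largest denomination that fits, subtract, and repeat.
15 − 1×10→5 − 1×5→0
Count of 5: 1

1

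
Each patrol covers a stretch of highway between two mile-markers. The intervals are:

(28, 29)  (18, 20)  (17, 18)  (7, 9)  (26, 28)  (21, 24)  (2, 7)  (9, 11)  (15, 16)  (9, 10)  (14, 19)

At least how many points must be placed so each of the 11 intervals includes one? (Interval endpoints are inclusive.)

6

Process intervals by earliest right end; each time one isn't hit yet, stab at its right endpoint.
Sorted: [2,7] [7,9] [9,10] [9,11] [15,16] [17,18] [14,19] [18,20] [21,24] [26,28] [28,29]
{[2,7],[7,9]} hit by 7; {[9,10],[9,11]} hit by 10; {[15,16]} hit by 16; {[17,18],[14,19],[18,20]} hit by 18; {[21,24]} hit by 24; {[26,28],[28,29]} hit by 28.
Points: 7, 10, 16, 18, 24, 28 (6 total).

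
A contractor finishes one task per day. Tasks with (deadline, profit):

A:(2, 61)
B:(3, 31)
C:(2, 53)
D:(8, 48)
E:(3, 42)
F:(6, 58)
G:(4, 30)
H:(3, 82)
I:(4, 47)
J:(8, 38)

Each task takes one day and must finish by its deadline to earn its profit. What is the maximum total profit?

Sort by profit descending; place each in the latest free slot ≤ its deadline.
Profit order: H=82 A=61 F=58 C=53 D=48 I=47 E=42 J=38 B=31 G=30
Assign: H→slot 3, A→slot 2, F→slot 6, C→slot 1, D→slot 8, I→slot 4, E skipped, J→slot 7, B skipped, G skipped.
Slots: [1:C] [2:A] [3:H] [4:I] [6:F] [7:J] [8:D]
Profit = 53 + 61 + 82 + 47 + 58 + 38 + 48 = 387

387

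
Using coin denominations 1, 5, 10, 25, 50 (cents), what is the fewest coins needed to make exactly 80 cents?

3

80 = 1×50 + 1×25 + 1×5
Total coins = 1 + 1 + 1 = 3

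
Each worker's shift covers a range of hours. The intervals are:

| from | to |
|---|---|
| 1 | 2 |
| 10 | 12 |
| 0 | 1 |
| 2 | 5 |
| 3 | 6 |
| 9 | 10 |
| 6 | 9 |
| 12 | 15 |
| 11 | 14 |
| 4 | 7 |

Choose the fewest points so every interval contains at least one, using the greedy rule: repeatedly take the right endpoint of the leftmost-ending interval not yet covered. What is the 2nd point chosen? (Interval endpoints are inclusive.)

Sorted: [0,1] [1,2] [2,5] [3,6] [4,7] [6,9] [9,10] [10,12] [11,14] [12,15]
{[0,1],[1,2]} hit by 1; {[2,5],[3,6],[4,7]} hit by 5; {[6,9],[9,10]} hit by 9; {[10,12],[11,14],[12,15]} hit by 12.
Points: 1, 5, 9, 12 (4 total).

5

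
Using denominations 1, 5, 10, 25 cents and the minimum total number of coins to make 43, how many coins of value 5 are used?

1

Greedy: take as many of the largest coin as possible, then repeat with the remainder.
43 − 1×25→18 − 1×10→8 − 1×5→3 − 3×1→0
Count of 5: 1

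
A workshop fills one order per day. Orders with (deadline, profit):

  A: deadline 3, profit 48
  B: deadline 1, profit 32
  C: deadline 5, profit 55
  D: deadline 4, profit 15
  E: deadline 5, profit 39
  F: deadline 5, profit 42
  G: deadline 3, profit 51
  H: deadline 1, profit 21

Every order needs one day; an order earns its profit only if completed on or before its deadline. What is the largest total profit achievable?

Sort by profit descending; place each in the latest free slot ≤ its deadline.
Profit order: C=55 G=51 A=48 F=42 E=39 B=32 H=21 D=15
Assign: C→slot 5, G→slot 3, A→slot 2, F→slot 4, E→slot 1, B skipped, H skipped, D skipped.
Slots: [1:E] [2:A] [3:G] [4:F] [5:C]
Profit = 39 + 48 + 51 + 42 + 55 = 235

235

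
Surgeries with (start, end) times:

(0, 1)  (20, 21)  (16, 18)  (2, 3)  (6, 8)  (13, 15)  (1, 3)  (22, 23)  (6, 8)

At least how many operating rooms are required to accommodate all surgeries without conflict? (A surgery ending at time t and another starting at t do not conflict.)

Events (time:±→running): 0:+→1 1:-→0 1:+→1 2:+→2 … peak 2.

2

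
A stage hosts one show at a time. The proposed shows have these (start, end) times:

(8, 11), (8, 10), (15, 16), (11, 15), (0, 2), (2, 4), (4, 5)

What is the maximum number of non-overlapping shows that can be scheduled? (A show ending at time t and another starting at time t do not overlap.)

Sorted by end: (0,2)  (2,4)  (4,5)  (8,10)  (8,11)  (11,15)  (15,16)
take (0,2); take (2,4); take (4,5); take (8,10); skip (8,11); take (11,15); take (15,16).
Selected 6 shows.

6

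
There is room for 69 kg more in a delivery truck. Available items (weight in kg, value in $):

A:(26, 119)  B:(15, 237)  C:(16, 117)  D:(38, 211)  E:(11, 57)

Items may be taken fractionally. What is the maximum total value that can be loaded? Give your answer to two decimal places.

565.00

Ratios (sorted): B 15.80, C 7.31, D 5.55, E 5.18, A 4.58
take B (15 @ 237); take C (16 @ 117); take D (38 @ 211). Capacity used 69/69.
Total value = 565.00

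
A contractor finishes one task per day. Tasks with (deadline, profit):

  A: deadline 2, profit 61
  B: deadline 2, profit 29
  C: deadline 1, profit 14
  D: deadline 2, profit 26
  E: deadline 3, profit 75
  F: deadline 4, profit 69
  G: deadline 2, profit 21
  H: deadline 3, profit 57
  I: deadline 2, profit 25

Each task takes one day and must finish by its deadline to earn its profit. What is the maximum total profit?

262

By profit: E(d3,75), F(d4,69), A(d2,61), H(d3,57), B(d2,29), D(d2,26), I(d2,25), G(d2,21), C(d1,14)
E→slot 3; F→slot 4; A→slot 2; H→slot 1; B skipped; D skipped; I skipped; G skipped; C skipped.
Profit = 57 + 61 + 75 + 69 = 262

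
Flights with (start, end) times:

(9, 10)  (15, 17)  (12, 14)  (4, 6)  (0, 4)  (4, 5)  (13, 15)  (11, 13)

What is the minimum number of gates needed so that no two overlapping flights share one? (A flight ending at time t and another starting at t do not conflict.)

Count concurrent intervals with a sweep; the peak is the room count.
Events (time:±→running): 0:+→1 4:-→0 4:+→1 4:+→2 … peak 2.

2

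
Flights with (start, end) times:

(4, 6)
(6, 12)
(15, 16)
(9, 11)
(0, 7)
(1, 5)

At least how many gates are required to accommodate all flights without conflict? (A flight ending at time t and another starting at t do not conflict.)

Events (time:±→running): 0:+→1 1:+→2 4:+→3 … peak 3.

3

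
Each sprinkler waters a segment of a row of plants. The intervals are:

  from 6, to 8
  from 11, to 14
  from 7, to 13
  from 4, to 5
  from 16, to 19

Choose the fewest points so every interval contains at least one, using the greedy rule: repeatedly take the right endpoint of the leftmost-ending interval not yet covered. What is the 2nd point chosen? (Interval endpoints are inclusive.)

8

Process intervals by earliest right end; each time one isn't hit yet, stab at its right endpoint.
Sorted: [4,5] [6,8] [7,13] [11,14] [16,19]
{[4,5]} hit by 5; {[6,8],[7,13]} hit by 8; {[11,14]} hit by 14; {[16,19]} hit by 19.
Points: 5, 8, 14, 19 (4 total).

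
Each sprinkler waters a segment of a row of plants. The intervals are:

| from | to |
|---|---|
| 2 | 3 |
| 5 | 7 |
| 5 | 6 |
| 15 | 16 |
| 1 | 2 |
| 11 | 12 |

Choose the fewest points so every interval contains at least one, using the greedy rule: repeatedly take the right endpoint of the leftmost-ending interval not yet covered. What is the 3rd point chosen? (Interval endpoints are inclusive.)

12

Sort by right endpoint; whenever an interval is uncovered, place a point at its right end.
By right end: [1,2]  [2,3]  [5,6]  [5,7]  [11,12]  [15,16]
[1,2] uncovered → point at 2; [5,6] uncovered → point at 6; [11,12] uncovered → point at 12; [15,16] uncovered → point at 16.
Points: 2, 6, 12, 16 (4 total).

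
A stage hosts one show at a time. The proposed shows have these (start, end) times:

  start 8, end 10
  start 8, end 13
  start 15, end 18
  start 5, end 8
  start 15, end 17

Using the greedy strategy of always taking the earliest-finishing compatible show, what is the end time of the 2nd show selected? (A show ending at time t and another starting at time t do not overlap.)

By end time: (5,8), (8,10), (8,13), (15,17), (15,18).
Pick (5,8); next start ≥ 8 → (8,10); next start ≥ 10 → (15,17).
Selected: (5,8) (8,10) (15,17)

10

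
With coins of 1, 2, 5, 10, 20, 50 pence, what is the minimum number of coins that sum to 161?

5

Use the largest denomination that fits, subtract, and repeat.
161 − 3×50→11 − 1×10→1 − 1×1→0
Total coins = 3 + 1 + 1 = 5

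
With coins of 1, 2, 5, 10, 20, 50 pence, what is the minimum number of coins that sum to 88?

88 − 1×50→38 − 1×20→18 − 1×10→8 − 1×5→3 − 1×2→1 − 1×1→0
Total coins = 1 + 1 + 1 + 1 + 1 + 1 = 6

6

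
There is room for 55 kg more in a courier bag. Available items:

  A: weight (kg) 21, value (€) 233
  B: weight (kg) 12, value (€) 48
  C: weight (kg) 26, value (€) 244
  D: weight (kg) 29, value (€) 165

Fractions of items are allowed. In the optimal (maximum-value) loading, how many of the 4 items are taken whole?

Order: A (233/21=11.10) > C (244/26=9.38) > D (165/29=5.69) > B (48/12=4.00)
Fill: take A (21 @ 233) → take C (26 @ 244) → take 8/29 of D → 45.52; 55/55 used.
2 item(s) taken whole; one partial (take 8/29 of D).

2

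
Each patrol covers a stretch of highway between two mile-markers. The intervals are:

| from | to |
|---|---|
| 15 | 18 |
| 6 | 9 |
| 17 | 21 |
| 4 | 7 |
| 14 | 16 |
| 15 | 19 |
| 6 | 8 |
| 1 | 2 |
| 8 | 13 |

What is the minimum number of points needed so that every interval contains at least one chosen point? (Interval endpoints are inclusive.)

5

Process intervals by earliest right end; each time one isn't hit yet, stab at its right endpoint.
By right end: [1,2]  [4,7]  [6,8]  [6,9]  [8,13]  [14,16]  [15,18]  [15,19]  [17,21]
[1,2] uncovered → point at 2; [4,7] uncovered → point at 7; [8,13] uncovered → point at 13; [14,16] uncovered → point at 16; [17,21] uncovered → point at 21.
Points: 2, 7, 13, 16, 21 (5 total).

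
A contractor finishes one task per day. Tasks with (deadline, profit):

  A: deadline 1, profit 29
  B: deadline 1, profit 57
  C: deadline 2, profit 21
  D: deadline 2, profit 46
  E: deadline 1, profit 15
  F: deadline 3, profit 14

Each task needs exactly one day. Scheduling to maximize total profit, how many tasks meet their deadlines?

By profit: B(d1,57), D(d2,46), A(d1,29), C(d2,21), E(d1,15), F(d3,14)
B→slot 1; D→slot 2; A skipped; C skipped; E skipped; F→slot 3.
3 of 6 scheduled.

3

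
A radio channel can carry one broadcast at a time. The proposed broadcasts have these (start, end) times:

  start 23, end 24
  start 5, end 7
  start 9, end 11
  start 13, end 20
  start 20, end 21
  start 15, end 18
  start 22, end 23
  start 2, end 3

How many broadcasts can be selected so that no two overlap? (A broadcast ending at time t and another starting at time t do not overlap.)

Greedy by earliest finish: after sorting by end time, pick each interval compatible with the last pick.
Sorted by end: (2,3)  (5,7)  (9,11)  (15,18)  (13,20)  (20,21)  (22,23)  (23,24)
take (2,3); take (5,7); take (9,11); take (15,18); skip (13,20); take (20,21); take (22,23); take (23,24).
Selected 7 broadcasts.

7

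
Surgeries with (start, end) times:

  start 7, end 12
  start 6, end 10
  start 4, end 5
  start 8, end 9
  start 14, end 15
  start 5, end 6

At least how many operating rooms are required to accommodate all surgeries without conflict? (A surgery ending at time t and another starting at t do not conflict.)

3

Count concurrent intervals with a sweep; the peak is the room count.
starts: [4, 5, 6, 7, 8, 14]
ends:   [5, 6, 9, 10, 12, 15]
s4→1 e5→0 s5→1 e6→0 s6→1 s7→2 s8→3  — peak 3.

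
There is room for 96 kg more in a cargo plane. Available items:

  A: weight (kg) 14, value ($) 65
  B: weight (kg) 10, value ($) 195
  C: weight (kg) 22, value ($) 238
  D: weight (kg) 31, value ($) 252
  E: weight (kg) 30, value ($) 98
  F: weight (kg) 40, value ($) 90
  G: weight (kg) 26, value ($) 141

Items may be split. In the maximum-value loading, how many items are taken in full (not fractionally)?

Order: B (195/10=19.50) > C (238/22=10.82) > D (252/31=8.13) > G (141/26=5.42) > A (65/14=4.64) > E (98/30=3.27) > F (90/40=2.25)
Fill: take B (10 @ 195) → take C (22 @ 238) → take D (31 @ 252) → take G (26 @ 141) → take 7/14 of A → 32.50; 96/96 used.
4 item(s) taken whole; one partial (take 7/14 of A).

4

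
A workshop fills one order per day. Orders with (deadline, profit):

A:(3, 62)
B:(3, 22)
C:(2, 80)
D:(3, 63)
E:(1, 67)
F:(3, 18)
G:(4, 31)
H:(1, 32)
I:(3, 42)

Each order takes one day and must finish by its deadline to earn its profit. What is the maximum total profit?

Take jobs in profit order; each goes to the latest open slot no later than its deadline.
By profit: C(d2,80), E(d1,67), D(d3,63), A(d3,62), I(d3,42), H(d1,32), G(d4,31), B(d3,22), F(d3,18)
C→slot 2; E→slot 1; D→slot 3; A skipped; I skipped; H skipped; G→slot 4; B skipped; F skipped.
Profit = 67 + 80 + 63 + 31 = 241

241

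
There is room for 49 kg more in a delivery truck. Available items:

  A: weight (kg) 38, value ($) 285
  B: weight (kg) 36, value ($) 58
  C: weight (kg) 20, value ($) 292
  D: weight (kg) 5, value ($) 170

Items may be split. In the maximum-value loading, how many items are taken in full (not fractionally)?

2

Sort by value per unit weight and fill in that order.
Order: D (170/5=34.00) > C (292/20=14.60) > A (285/38=7.50) > B (58/36=1.61)
Fill: take D (5 @ 170) → take C (20 @ 292) → take 24/38 of A → 180.00; 49/49 used.
2 item(s) taken whole; one partial (take 24/38 of A).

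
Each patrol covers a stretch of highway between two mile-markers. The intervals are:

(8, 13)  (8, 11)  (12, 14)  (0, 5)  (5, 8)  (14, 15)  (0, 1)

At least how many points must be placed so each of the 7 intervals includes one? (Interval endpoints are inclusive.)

Sorted: [0,1] [0,5] [5,8] [8,11] [8,13] [12,14] [14,15]
{[0,1],[0,5]} hit by 1; {[5,8],[8,11],[8,13]} hit by 8; {[12,14],[14,15]} hit by 14.
Points: 1, 8, 14 (3 total).

3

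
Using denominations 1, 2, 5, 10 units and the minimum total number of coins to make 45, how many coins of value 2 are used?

Greedy: take as many of the largest coin as possible, then repeat with the remainder.
45 = 4×10 + 1×5
Count of 2: 0

0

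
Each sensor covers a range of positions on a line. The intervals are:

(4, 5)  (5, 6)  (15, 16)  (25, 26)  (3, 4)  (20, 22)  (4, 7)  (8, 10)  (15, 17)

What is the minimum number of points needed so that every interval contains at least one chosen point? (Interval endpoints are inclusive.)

Process intervals by earliest right end; each time one isn't hit yet, stab at its right endpoint.
By right end: [3,4]  [4,5]  [5,6]  [4,7]  [8,10]  [15,16]  [15,17]  [20,22]  [25,26]
[3,4] uncovered → point at 4; [5,6] uncovered → point at 6; [8,10] uncovered → point at 10; [15,16] uncovered → point at 16; [20,22] uncovered → point at 22; [25,26] uncovered → point at 26.
Points: 4, 6, 10, 16, 22, 26 (6 total).

6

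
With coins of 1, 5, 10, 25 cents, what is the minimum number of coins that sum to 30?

2

Use the largest denomination that fits, subtract, and repeat.
30 = 1×25 + 1×5
Total coins = 1 + 1 = 2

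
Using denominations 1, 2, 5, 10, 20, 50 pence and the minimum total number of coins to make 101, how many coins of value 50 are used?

Greedy: take as many of the largest coin as possible, then repeat with the remainder.
101 − 2×50→1 − 1×1→0
Count of 50: 2

2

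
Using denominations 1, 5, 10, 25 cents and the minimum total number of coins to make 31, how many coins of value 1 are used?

31 − 1×25→6 − 1×5→1 − 1×1→0
Count of 1: 1

1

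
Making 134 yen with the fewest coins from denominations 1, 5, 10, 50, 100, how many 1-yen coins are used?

4

Greedy: take as many of the largest coin as possible, then repeat with the remainder.
134 = 1×100 + 3×10 + 4×1
Count of 1: 4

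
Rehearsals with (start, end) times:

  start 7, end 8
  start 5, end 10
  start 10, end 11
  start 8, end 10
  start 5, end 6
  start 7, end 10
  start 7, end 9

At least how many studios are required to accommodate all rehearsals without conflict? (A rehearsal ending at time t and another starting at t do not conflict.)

Count concurrent intervals with a sweep; the peak is the room count.
Events (time:±→running): 5:+→1 5:+→2 6:-→1 7:+→2 7:+→3 7:+→4 … peak 4.

4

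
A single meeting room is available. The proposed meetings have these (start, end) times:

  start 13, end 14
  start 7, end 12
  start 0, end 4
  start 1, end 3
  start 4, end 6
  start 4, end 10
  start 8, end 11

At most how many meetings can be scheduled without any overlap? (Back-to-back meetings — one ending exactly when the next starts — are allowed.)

Sort by end time and greedily take each interval whose start is ≥ the last chosen end.
By end time: (1,3), (0,4), (4,6), (4,10), (8,11), (7,12), (13,14).
Pick (1,3); next start ≥ 3 → (4,6); next start ≥ 6 → (8,11); next start ≥ 11 → (13,14).
Selected 4 meetings.

4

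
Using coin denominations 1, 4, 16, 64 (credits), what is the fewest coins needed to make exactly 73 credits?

73 − 1×64→9 − 2×4→1 − 1×1→0
Total coins = 1 + 2 + 1 = 4

4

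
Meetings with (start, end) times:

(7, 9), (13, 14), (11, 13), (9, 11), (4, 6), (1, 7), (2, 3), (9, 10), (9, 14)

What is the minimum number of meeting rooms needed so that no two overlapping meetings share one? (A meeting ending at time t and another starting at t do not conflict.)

Count concurrent intervals with a sweep; the peak is the room count.
Events (time:±→running): 1:+→1 2:+→2 3:-→1 4:+→2 6:-→1 7:-→0 7:+→1 9:-→0 9:+→1 9:+→2 9:+→3 … peak 3.

3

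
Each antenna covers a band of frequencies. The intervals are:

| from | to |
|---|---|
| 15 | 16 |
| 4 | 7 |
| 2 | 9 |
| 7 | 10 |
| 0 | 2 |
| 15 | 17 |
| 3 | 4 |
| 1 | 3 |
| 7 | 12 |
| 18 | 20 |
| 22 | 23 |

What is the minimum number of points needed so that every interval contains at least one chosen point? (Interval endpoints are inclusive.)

6

Sort by right endpoint; whenever an interval is uncovered, place a point at its right end.
By right end: [0,2]  [1,3]  [3,4]  [4,7]  [2,9]  [7,10]  [7,12]  [15,16]  [15,17]  [18,20]  [22,23]
[0,2] uncovered → point at 2; [3,4] uncovered → point at 4; [7,10] uncovered → point at 10; [15,16] uncovered → point at 16; [18,20] uncovered → point at 20; [22,23] uncovered → point at 23.
Points: 2, 4, 10, 16, 20, 23 (6 total).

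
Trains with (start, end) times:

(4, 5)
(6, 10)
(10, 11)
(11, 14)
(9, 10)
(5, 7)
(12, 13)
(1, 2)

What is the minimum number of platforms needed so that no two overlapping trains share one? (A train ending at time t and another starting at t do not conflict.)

2

The answer is the maximum number of intervals overlapping at any instant.
starts: [1, 4, 5, 6, 9, 10, 11, 12]
ends:   [2, 5, 7, 10, 10, 11, 13, 14]
s1→1 e2→0 s4→1 e5→0 s5→1 s6→2  — peak 2.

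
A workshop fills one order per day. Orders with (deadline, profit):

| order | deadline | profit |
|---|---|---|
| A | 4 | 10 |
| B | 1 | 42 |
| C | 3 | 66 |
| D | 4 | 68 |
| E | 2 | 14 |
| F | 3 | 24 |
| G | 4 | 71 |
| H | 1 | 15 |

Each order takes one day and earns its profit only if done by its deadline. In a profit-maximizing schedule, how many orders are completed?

Sort by profit descending; place each in the latest free slot ≤ its deadline.
By profit: G(d4,71), D(d4,68), C(d3,66), B(d1,42), F(d3,24), H(d1,15), E(d2,14), A(d4,10)
G→slot 4; D→slot 3; C→slot 2; B→slot 1; F skipped; H skipped; E skipped; A skipped.
4 of 8 scheduled.

4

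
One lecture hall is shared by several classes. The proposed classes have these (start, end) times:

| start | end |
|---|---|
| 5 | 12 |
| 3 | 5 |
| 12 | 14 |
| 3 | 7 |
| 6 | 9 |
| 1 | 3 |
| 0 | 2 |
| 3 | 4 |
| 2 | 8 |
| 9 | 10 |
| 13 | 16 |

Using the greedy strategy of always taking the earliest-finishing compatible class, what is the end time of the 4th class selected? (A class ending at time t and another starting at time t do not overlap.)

Sort by end time and greedily take each interval whose start is ≥ the last chosen end.
Sorted by end: (0,2)  (1,3)  (3,4)  (3,5)  (3,7)  (2,8)  (6,9)  (9,10)  (5,12)  (12,14)  (13,16)
take (0,2); take (3,4); skip (3,7); take (6,9); take (9,10); take (12,14); skip (13,16).
Selected: (0,2) (3,4) (6,9) (9,10) (12,14)

10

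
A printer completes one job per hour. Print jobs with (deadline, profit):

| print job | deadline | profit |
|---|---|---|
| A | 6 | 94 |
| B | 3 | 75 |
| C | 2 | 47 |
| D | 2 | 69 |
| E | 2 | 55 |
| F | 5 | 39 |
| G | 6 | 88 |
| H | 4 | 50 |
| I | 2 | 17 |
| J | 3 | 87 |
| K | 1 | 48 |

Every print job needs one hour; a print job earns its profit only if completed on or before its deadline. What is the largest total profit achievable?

463

Take jobs in profit order; each goes to the latest open slot no later than its deadline.
By profit: A(d6,94), G(d6,88), J(d3,87), B(d3,75), D(d2,69), E(d2,55), H(d4,50), K(d1,48), C(d2,47), F(d5,39), I(d2,17)
A→slot 6; G→slot 5; J→slot 3; B→slot 2; D→slot 1; E skipped; H→slot 4; K skipped; C skipped; F skipped; I skipped.
Profit = 69 + 75 + 87 + 50 + 88 + 94 = 463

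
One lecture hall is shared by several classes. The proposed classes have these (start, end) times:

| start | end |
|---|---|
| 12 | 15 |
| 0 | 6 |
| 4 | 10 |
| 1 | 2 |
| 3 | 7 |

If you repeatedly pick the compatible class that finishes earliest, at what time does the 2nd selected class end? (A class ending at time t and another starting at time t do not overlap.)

Order by finish time; keep every interval that doesn't clash with the previous kept one.
Sorted by end: (1,2)  (0,6)  (3,7)  (4,10)  (12,15)
take (1,2); take (3,7); take (12,15).
Selected: (1,2) (3,7) (12,15)

7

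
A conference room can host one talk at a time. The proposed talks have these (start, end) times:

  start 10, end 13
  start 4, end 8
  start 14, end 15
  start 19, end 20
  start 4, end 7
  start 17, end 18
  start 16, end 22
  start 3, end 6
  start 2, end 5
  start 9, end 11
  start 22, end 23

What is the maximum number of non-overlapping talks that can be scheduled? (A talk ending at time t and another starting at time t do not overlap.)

Greedy by earliest finish: after sorting by end time, pick each interval compatible with the last pick.
Sorted by end: (2,5)  (3,6)  (4,7)  (4,8)  (9,11)  (10,13)  (14,15)  (17,18)  (19,20)  (16,22)  (22,23)
take (2,5); skip (4,8); take (9,11); skip (10,13); take (14,15); take (17,18); take (19,20); take (22,23).
Selected 6 talks.

6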